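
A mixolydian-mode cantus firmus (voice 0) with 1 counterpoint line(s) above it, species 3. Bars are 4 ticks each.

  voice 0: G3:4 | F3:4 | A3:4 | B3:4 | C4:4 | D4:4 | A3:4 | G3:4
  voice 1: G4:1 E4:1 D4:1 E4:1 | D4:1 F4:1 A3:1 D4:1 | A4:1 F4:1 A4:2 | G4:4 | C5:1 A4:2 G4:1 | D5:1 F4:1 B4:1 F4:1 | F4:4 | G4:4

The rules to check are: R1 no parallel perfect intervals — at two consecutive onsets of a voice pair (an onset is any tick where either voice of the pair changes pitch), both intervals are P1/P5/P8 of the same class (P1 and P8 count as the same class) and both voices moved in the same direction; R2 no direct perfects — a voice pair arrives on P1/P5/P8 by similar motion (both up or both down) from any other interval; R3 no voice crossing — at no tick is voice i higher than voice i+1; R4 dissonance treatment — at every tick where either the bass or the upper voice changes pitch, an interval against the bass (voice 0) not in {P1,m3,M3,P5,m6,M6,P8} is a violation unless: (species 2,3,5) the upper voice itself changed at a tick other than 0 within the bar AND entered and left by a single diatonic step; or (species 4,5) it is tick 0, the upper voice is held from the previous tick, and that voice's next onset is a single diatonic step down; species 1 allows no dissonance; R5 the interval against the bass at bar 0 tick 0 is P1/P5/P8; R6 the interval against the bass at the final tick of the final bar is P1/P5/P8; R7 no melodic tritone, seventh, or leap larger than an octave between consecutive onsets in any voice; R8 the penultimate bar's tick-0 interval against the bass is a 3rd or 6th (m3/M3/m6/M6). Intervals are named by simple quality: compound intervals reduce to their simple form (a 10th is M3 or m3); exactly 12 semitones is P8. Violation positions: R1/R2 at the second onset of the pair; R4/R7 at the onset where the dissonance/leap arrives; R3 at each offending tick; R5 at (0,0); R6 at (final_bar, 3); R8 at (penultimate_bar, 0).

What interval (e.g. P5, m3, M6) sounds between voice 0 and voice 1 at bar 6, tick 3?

m6

voice 0=A3 voice 1=F4 -> m6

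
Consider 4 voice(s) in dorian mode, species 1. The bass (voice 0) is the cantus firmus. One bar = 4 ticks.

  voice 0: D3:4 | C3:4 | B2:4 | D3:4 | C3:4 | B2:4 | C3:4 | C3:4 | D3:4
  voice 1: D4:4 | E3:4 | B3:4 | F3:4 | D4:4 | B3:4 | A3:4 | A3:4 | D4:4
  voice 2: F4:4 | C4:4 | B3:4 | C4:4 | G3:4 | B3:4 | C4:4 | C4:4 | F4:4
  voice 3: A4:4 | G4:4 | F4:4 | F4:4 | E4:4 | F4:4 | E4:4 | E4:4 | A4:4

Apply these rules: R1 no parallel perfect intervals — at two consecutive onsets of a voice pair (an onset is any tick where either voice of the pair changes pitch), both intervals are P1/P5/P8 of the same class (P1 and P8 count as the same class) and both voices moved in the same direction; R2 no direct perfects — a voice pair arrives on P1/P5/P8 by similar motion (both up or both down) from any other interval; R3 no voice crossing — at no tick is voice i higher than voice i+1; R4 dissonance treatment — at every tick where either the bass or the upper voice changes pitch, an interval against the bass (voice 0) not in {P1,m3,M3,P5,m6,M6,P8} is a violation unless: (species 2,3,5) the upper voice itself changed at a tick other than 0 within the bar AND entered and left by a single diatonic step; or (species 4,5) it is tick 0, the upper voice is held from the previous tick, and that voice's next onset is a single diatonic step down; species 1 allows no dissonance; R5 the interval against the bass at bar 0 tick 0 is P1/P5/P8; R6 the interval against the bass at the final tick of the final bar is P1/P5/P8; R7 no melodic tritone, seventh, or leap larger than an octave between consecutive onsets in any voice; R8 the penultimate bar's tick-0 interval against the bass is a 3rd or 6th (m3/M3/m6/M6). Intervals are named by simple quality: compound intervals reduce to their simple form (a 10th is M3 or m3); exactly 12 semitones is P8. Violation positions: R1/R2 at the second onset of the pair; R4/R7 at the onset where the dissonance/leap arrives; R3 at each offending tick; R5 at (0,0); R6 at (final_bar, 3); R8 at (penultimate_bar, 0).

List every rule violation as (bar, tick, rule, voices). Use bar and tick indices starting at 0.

bar 0: v0=D3 v1=D4 v2=F4 v3=A4 downbeat P5
bar 1: v0=C3 v1=E3 v2=C4 v3=G4 downbeat P5
bar 2: v0=B2 v1=B3 v2=B3 v3=F4 downbeat TT
bar 3: v0=D3 v1=F3 v2=C4 v3=F4 downbeat m3
bar 4: v0=C3 v1=D4 v2=G3 v3=E4 downbeat M3
bar 5: v0=B2 v1=B3 v2=B3 v3=F4 downbeat TT
bar 6: v0=C3 v1=A3 v2=C4 v3=E4 downbeat M3
bar 7: v0=C3 v1=A3 v2=C4 v3=E4 downbeat M3
bar 8: v0=D3 v1=D4 v2=F4 v3=A4 downbeat P5
  -> R5 @ bar 0 tick 0 v(0, 2): opens on m3
  -> R1 @ bar 1 tick 0 v(0, 3): D3/A4 P5 -> C3/G4 P5 similar
  -> R2 @ bar 1 tick 0 v(0, 2): D3/F4 m3 -> C3/C4 P8 similar
  -> R2 @ bar 1 tick 0 v(2, 3): F4/A4 M3 -> C4/G4 P5 similar
  -> R7 @ bar 1 tick 0 v(1,): D4->E3 leap 10st
  -> R1 @ bar 2 tick 0 v(0, 2): C3/C4 P8 -> B2/B3 P8 similar
  -> R4 @ bar 2 tick 0 v(0, 3): B2/F4 TT untreated
  -> R4 @ bar 3 tick 0 v(0, 2): D3/C4 m7 untreated
  -> R7 @ bar 3 tick 0 v(1,): B3->F3 leap 6st
  -> R2 @ bar 4 tick 0 v(0, 2): D3/C4 m7 -> C3/G3 P5 similar
  -> R3 @ bar 4 tick 0 v(1, 2): D4 above G3
  -> R4 @ bar 4 tick 0 v(0, 1): C3/D4 M2 untreated
  -> R3 @ bar 4 tick 1 v(1, 2): D4 above G3
  -> R3 @ bar 4 tick 2 v(1, 2): D4 above G3
  -> R3 @ bar 4 tick 3 v(1, 2): D4 above G3
  -> R2 @ bar 5 tick 0 v(0, 1): C3/D4 M2 -> B2/B3 P8 similar
  -> R4 @ bar 5 tick 0 v(0, 3): B2/F4 TT untreated
  -> R1 @ bar 6 tick 0 v(0, 2): B2/B3 P8 -> C3/C4 P8 similar
  -> R2 @ bar 6 tick 0 v(1, 3): B3/F4 TT -> A3/E4 P5 similar
  -> R8 @ bar 7 tick 0 v(0, 2): penult P8 not 3rd/6th
  -> R1 @ bar 8 tick 0 v(1, 3): A3/E4 P5 -> D4/A4 P5 similar
  -> R2 @ bar 8 tick 0 v(0, 1): C3/A3 M6 -> D3/D4 P8 similar
  -> R2 @ bar 8 tick 0 v(0, 3): C3/E4 M3 -> D3/A4 P5 similar
  -> R6 @ bar 8 tick 3 v(0, 2): closes on m3

(0, 0, R5, (0, 2))
(1, 0, R1, (0, 3))
(1, 0, R2, (0, 2))
(1, 0, R2, (2, 3))
(1, 0, R7, (1,))
(2, 0, R1, (0, 2))
(2, 0, R4, (0, 3))
(3, 0, R4, (0, 2))
(3, 0, R7, (1,))
(4, 0, R2, (0, 2))
(4, 0, R3, (1, 2))
(4, 0, R4, (0, 1))
(4, 1, R3, (1, 2))
(4, 2, R3, (1, 2))
(4, 3, R3, (1, 2))
(5, 0, R2, (0, 1))
(5, 0, R4, (0, 3))
(6, 0, R1, (0, 2))
(6, 0, R2, (1, 3))
(7, 0, R8, (0, 2))
(8, 0, R1, (1, 3))
(8, 0, R2, (0, 1))
(8, 0, R2, (0, 3))
(8, 3, R6, (0, 2))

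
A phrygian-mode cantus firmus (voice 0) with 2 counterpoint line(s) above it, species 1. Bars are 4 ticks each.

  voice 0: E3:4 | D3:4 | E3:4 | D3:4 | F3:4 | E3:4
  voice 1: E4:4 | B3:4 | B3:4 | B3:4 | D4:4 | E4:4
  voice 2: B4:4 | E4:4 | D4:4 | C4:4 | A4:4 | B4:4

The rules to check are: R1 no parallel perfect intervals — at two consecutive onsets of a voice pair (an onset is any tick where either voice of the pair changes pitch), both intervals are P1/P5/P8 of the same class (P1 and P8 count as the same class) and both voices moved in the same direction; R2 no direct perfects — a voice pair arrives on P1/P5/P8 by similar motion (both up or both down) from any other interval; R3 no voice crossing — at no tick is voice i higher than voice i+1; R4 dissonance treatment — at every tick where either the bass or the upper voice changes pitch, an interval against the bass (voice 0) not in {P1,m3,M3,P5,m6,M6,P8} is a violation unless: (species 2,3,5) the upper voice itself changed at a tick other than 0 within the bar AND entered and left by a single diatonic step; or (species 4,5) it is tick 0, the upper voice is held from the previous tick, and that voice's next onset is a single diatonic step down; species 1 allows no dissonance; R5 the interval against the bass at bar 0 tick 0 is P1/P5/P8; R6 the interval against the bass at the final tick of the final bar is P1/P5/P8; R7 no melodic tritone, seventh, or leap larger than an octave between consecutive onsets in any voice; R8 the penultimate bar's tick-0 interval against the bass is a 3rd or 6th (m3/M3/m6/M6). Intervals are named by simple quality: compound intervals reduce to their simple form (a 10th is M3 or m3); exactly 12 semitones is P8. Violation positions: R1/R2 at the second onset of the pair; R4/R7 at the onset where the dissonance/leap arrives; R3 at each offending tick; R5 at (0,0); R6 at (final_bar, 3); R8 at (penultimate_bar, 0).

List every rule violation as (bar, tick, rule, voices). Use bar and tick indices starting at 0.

bar 0: v0=E3 v1=E4 v2=B4 downbeat P5
bar 1: v0=D3 v1=B3 v2=E4 downbeat M2
bar 2: v0=E3 v1=B3 v2=D4 downbeat m7
bar 3: v0=D3 v1=B3 v2=C4 downbeat m7
bar 4: v0=F3 v1=D4 v2=A4 downbeat M3
bar 5: v0=E3 v1=E4 v2=B4 downbeat P5
  -> R4 @ bar 1 tick 0 v(0, 2): D3/E4 M2 untreated
  -> R4 @ bar 2 tick 0 v(0, 2): E3/D4 m7 untreated
  -> R4 @ bar 3 tick 0 v(0, 2): D3/C4 m7 untreated
  -> R2 @ bar 4 tick 0 v(1, 2): B3/C4 m2 -> D4/A4 P5 similar
  -> R1 @ bar 5 tick 0 v(1, 2): D4/A4 P5 -> E4/B4 P5 similar

(1, 0, R4, (0, 2))
(2, 0, R4, (0, 2))
(3, 0, R4, (0, 2))
(4, 0, R2, (1, 2))
(5, 0, R1, (1, 2))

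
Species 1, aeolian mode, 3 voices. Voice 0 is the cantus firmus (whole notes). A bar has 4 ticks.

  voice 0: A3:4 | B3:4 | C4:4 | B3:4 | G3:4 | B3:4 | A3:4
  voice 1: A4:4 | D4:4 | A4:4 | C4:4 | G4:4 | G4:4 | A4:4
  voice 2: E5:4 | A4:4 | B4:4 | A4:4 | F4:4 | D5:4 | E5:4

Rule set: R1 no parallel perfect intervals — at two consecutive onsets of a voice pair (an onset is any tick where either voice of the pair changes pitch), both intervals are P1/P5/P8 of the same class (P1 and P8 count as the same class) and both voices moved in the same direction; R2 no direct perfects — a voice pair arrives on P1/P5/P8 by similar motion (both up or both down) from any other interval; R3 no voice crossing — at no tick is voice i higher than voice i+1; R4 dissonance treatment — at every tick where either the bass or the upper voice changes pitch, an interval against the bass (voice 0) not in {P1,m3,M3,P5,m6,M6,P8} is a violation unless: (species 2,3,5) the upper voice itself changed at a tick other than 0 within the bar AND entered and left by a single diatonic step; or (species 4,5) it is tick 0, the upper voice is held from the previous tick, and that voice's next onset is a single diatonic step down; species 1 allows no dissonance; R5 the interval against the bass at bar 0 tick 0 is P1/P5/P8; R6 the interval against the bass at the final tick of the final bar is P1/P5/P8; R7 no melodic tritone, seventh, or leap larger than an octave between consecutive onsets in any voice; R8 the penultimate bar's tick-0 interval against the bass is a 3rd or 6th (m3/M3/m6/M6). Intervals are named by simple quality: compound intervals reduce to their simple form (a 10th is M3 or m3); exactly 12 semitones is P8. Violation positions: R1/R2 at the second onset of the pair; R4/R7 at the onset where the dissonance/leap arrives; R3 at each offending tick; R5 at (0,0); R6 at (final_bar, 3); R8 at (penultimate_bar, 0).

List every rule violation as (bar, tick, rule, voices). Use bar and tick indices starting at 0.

(1, 0, R1, (1, 2))
(1, 0, R4, (0, 2))
(2, 0, R4, (0, 2))
(3, 0, R4, (0, 1))
(3, 0, R4, (0, 2))
(4, 0, R3, (1, 2))
(4, 0, R4, (0, 2))
(4, 1, R3, (1, 2))
(4, 2, R3, (1, 2))
(4, 3, R3, (1, 2))
(6, 0, R1, (1, 2))

bar 0: v0=A3 v1=A4 v2=E5 downbeat P5
bar 1: v0=B3 v1=D4 v2=A4 downbeat m7
bar 2: v0=C4 v1=A4 v2=B4 downbeat M7
bar 3: v0=B3 v1=C4 v2=A4 downbeat m7
bar 4: v0=G3 v1=G4 v2=F4 downbeat m7
bar 5: v0=B3 v1=G4 v2=D5 downbeat m3
bar 6: v0=A3 v1=A4 v2=E5 downbeat P5
  -> R1 @ bar 1 tick 0 v(1, 2): A4/E5 P5 -> D4/A4 P5 similar
  -> R4 @ bar 1 tick 0 v(0, 2): B3/A4 m7 untreated
  -> R4 @ bar 2 tick 0 v(0, 2): C4/B4 M7 untreated
  -> R4 @ bar 3 tick 0 v(0, 1): B3/C4 m2 untreated
  -> R4 @ bar 3 tick 0 v(0, 2): B3/A4 m7 untreated
  -> R3 @ bar 4 tick 0 v(1, 2): G4 above F4
  -> R4 @ bar 4 tick 0 v(0, 2): G3/F4 m7 untreated
  -> R3 @ bar 4 tick 1 v(1, 2): G4 above F4
  -> R3 @ bar 4 tick 2 v(1, 2): G4 above F4
  -> R3 @ bar 4 tick 3 v(1, 2): G4 above F4
  -> R1 @ bar 6 tick 0 v(1, 2): G4/D5 P5 -> A4/E5 P5 similar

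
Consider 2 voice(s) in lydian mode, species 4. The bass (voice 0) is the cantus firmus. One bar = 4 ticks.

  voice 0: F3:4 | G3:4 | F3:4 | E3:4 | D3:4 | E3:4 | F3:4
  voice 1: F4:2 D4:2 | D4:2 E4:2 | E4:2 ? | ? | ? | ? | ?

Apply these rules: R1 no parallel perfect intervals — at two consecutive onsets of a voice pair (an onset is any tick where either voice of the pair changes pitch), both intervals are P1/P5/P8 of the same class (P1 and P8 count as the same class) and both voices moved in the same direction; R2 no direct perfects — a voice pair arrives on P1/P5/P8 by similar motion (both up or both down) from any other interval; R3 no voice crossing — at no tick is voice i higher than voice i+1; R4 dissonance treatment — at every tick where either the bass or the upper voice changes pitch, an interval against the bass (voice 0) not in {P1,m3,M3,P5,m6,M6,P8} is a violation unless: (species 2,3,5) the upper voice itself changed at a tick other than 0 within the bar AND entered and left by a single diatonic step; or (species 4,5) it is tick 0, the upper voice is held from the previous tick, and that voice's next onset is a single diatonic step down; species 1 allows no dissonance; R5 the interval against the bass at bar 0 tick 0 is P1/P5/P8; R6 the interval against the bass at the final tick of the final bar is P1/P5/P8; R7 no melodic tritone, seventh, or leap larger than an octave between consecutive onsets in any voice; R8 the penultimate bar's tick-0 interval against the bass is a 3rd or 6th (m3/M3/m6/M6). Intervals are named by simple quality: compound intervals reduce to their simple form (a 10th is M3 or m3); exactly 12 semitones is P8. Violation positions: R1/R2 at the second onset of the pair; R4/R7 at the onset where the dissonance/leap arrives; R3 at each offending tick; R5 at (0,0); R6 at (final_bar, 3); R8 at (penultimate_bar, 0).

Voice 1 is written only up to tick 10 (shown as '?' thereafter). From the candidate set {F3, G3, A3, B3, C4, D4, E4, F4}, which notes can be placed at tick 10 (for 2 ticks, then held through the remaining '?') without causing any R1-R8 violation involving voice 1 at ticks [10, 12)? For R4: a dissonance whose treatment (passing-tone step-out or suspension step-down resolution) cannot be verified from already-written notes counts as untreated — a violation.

F3: violates R7
G3: violates R4
A3: legal
B3: violates R4
C4: legal
D4: legal
E4: legal
F4: legal

{A3, C4, D4, E4, F4}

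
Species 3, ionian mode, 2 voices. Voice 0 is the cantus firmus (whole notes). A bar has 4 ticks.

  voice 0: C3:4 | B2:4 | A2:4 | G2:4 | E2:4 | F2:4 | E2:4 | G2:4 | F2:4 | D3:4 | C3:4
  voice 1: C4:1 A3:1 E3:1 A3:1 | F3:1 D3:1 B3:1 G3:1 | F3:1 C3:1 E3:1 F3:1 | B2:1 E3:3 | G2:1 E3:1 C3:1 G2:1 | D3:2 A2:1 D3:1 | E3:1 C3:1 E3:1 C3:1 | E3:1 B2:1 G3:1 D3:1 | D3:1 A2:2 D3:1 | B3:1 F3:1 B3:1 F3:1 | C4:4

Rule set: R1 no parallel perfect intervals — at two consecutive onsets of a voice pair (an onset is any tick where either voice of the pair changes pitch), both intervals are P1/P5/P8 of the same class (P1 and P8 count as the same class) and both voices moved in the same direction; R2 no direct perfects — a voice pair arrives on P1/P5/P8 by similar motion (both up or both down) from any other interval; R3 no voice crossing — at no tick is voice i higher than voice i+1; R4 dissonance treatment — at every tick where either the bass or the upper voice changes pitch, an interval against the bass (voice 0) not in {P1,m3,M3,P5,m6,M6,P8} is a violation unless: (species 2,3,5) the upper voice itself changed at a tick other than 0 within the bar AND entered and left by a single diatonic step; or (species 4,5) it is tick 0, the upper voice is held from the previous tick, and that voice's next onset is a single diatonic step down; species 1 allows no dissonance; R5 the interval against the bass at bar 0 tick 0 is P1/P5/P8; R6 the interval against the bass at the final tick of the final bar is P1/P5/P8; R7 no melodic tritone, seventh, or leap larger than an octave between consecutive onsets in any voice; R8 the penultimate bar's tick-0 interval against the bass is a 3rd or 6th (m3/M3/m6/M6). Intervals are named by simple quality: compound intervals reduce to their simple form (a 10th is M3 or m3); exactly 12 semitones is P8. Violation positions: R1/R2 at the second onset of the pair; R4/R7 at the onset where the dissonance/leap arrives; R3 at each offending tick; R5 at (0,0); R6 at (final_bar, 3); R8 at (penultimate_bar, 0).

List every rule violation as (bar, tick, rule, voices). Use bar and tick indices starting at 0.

bar 0: v0=C3 v1=C4 downbeat P8
bar 1: v0=B2 v1=F3 downbeat TT
bar 2: v0=A2 v1=F3 downbeat m6
bar 3: v0=G2 v1=B2 downbeat M3
bar 4: v0=E2 v1=G2 downbeat m3
bar 5: v0=F2 v1=D3 downbeat M6
bar 6: v0=E2 v1=E3 downbeat P8
bar 7: v0=G2 v1=E3 downbeat M6
bar 8: v0=F2 v1=D3 downbeat M6
bar 9: v0=D3 v1=B3 downbeat M6
bar 10: v0=C3 v1=C4 downbeat P8
  -> R4 @ bar 1 tick 0 v(0, 1): B2/F3 TT untreated
  -> R7 @ bar 3 tick 0 v(1,): F3->B2 leap 6st
  -> R7 @ bar 9 tick 1 v(1,): B3->F3 leap 6st
  -> R7 @ bar 9 tick 2 v(1,): F3->B3 leap 6st
  -> R7 @ bar 9 tick 3 v(1,): B3->F3 leap 6st

(1, 0, R4, (0, 1))
(3, 0, R7, (1,))
(9, 1, R7, (1,))
(9, 2, R7, (1,))
(9, 3, R7, (1,))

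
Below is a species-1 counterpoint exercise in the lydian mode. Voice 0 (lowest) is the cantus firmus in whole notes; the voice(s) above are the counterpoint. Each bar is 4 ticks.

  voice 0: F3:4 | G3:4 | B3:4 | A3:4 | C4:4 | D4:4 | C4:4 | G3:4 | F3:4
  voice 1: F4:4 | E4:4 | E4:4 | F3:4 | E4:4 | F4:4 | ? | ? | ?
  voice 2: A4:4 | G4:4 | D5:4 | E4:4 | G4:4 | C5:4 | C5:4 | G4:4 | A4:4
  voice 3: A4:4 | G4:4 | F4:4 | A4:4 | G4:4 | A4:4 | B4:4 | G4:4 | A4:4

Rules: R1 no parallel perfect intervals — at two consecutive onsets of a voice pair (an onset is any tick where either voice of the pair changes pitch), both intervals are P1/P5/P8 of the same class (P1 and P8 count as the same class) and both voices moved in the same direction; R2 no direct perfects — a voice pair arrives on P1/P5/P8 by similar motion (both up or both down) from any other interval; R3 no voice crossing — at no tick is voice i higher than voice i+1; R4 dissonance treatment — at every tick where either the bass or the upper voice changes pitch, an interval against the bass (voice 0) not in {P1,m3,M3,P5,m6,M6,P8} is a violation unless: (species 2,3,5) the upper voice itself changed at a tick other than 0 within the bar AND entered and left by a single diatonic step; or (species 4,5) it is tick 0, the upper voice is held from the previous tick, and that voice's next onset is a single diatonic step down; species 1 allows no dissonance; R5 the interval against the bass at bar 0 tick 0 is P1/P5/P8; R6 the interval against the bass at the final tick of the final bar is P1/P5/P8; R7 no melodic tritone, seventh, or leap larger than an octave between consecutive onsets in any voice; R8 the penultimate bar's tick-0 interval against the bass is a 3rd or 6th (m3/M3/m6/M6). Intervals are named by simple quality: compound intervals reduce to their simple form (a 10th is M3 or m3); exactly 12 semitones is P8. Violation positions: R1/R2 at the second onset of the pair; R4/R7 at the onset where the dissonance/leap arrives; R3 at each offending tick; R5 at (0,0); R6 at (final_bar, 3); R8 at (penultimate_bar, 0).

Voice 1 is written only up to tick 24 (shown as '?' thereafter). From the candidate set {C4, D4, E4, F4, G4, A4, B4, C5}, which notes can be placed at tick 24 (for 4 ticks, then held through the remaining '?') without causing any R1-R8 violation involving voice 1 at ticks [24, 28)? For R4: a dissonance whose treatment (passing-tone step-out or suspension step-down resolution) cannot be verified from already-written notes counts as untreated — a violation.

{A4, C5, E4, G4}

C4: violates R2
D4: violates R4
E4: legal
F4: violates R4
G4: legal
A4: legal
B4: violates R2,R4,R7
C5: legal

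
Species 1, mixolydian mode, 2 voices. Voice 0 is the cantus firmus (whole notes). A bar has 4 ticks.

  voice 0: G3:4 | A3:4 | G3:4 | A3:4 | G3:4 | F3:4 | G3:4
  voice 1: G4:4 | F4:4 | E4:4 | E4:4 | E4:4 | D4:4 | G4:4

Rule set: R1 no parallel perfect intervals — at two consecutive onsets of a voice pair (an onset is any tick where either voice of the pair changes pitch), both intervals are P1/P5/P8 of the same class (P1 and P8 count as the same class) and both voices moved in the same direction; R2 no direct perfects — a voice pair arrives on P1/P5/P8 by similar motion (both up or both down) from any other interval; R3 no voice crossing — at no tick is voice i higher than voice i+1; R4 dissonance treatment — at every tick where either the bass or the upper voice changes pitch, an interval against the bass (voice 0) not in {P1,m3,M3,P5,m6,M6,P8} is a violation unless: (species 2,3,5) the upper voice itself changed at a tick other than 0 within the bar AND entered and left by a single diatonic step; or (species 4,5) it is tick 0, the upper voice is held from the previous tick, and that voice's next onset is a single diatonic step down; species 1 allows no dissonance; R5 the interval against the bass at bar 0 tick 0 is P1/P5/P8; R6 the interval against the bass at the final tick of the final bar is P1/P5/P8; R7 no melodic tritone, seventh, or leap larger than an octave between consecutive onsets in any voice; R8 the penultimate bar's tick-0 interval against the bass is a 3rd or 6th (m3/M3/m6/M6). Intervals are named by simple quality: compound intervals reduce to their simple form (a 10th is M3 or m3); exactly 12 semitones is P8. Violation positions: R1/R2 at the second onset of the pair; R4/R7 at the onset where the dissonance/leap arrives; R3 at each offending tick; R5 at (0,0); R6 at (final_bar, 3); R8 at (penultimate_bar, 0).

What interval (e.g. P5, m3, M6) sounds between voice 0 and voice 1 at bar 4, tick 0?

M6

voice 0=G3 voice 1=E4 -> M6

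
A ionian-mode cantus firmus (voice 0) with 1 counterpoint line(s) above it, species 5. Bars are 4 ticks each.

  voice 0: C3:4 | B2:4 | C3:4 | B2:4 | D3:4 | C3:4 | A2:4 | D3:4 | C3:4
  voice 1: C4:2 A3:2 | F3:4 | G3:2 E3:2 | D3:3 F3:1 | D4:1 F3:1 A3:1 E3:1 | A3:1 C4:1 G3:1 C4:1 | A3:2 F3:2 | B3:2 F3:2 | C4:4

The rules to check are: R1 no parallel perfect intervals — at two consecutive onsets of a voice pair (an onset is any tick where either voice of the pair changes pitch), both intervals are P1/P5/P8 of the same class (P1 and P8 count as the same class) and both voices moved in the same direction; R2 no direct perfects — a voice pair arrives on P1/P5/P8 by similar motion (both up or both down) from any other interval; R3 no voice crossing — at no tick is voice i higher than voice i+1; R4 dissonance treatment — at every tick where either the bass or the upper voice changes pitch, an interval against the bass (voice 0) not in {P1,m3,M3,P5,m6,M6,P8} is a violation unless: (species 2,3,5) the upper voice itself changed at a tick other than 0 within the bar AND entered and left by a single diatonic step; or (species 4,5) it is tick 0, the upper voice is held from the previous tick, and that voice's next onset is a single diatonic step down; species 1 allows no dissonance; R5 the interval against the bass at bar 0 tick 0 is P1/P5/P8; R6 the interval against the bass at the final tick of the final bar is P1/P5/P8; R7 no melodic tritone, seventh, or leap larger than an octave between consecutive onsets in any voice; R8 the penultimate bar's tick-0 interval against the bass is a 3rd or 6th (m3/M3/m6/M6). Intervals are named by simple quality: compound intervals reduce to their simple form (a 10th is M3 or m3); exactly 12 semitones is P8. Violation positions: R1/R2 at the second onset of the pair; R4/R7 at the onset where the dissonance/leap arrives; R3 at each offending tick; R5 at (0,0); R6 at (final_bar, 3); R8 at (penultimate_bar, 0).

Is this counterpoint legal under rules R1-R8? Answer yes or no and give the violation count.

No (8 violations)

bar 0: v0=C3 v1=C4 (P8)
bar 1: v0=B2 v1=F3 (TT)
bar 2: v0=C3 v1=G3 (P5)
bar 3: v0=B2 v1=D3 (m3)
bar 4: v0=D3 v1=D4 (P8)
bar 5: v0=C3 v1=A3 (M6)
bar 6: v0=A2 v1=A3 (P8)
bar 7: v0=D3 v1=B3 (M6)
bar 8: v0=C3 v1=C4 (P8)
  R4 @ bar1.0: B2/F3 TT untreated
  R2 @ bar2.0: B2/F3 TT -> C3/G3 P5 similar
  R4 @ bar3.3: B2/F3 TT untreated
  R2 @ bar4.0: B2/F3 TT -> D3/D4 P8 similar
  R4 @ bar4.3: D3/E3 M2 untreated
  R1 @ bar6.0: C3/C4 P8 -> A2/A3 P8 similar
  R7 @ bar7.0: F3->B3 leap 6st
  R7 @ bar7.2: B3->F3 leap 6st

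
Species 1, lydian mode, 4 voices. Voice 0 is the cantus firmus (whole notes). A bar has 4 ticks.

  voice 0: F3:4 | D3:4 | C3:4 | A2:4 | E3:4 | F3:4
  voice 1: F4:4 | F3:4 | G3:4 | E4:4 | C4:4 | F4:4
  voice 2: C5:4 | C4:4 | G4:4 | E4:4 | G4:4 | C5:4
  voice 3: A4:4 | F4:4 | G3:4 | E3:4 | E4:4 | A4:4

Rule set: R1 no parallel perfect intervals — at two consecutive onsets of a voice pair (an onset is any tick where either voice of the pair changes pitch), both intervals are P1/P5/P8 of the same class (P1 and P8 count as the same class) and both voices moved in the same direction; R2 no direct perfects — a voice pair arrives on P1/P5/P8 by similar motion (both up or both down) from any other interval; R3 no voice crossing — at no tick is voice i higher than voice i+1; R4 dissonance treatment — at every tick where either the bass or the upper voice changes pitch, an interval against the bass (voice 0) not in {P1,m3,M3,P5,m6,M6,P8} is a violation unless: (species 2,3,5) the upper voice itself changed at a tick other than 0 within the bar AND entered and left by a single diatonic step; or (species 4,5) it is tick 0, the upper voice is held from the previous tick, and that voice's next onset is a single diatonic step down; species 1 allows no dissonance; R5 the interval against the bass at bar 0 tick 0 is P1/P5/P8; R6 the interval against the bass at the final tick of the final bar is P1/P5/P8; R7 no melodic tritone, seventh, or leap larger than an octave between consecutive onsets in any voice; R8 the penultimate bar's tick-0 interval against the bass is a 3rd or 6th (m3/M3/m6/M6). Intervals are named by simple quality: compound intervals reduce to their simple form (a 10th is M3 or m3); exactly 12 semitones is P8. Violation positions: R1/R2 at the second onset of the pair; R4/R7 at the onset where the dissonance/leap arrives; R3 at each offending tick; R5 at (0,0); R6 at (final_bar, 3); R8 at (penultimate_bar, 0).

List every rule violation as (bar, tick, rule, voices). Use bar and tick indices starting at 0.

bar 0: v0=F3 v1=F4 v2=C5 v3=A4 downbeat M3
bar 1: v0=D3 v1=F3 v2=C4 v3=F4 downbeat m3
bar 2: v0=C3 v1=G3 v2=G4 v3=G3 downbeat P5
bar 3: v0=A2 v1=E4 v2=E4 v3=E3 downbeat P5
bar 4: v0=E3 v1=C4 v2=G4 v3=E4 downbeat P8
bar 5: v0=F3 v1=F4 v2=C5 v3=A4 downbeat M3
  -> R3 @ bar 0 tick 0 v(2, 3): C5 above A4
  -> R5 @ bar 0 tick 0 v(0, 3): opens on M3
  -> R3 @ bar 0 tick 1 v(2, 3): C5 above A4
  -> R3 @ bar 0 tick 2 v(2, 3): C5 above A4
  -> R3 @ bar 0 tick 3 v(2, 3): C5 above A4
  -> R1 @ bar 1 tick 0 v(1, 2): F4/C5 P5 -> F3/C4 P5 similar
  -> R2 @ bar 1 tick 0 v(1, 3): F4/A4 M3 -> F3/F4 P8 similar
  -> R4 @ bar 1 tick 0 v(0, 2): D3/C4 m7 untreated
  -> R2 @ bar 2 tick 0 v(0, 3): D3/F4 m3 -> C3/G3 P5 similar
  -> R2 @ bar 2 tick 0 v(1, 2): F3/C4 P5 -> G3/G4 P8 similar
  -> R3 @ bar 2 tick 0 v(2, 3): G4 above G3
  -> R7 @ bar 2 tick 0 v(3,): F4->G3 leap 10st
  -> R3 @ bar 2 tick 1 v(2, 3): G4 above G3
  -> R3 @ bar 2 tick 2 v(2, 3): G4 above G3
  -> R3 @ bar 2 tick 3 v(2, 3): G4 above G3
  -> R1 @ bar 3 tick 0 v(0, 2): C3/G4 P5 -> A2/E4 P5 similar
  -> R1 @ bar 3 tick 0 v(0, 3): C3/G3 P5 -> A2/E3 P5 similar
  -> R1 @ bar 3 tick 0 v(2, 3): G4/G3 P8 -> E4/E3 P8 similar
  -> R3 @ bar 3 tick 0 v(2, 3): E4 above E3
  -> R3 @ bar 3 tick 1 v(2, 3): E4 above E3
  -> R3 @ bar 3 tick 2 v(2, 3): E4 above E3
  -> R3 @ bar 3 tick 3 v(2, 3): E4 above E3
  -> R2 @ bar 4 tick 0 v(0, 3): A2/E3 P5 -> E3/E4 P8 similar
  -> R3 @ bar 4 tick 0 v(2, 3): G4 above E4
  -> R8 @ bar 4 tick 0 v(0, 3): penult P8 not 3rd/6th
  -> R3 @ bar 4 tick 1 v(2, 3): G4 above E4
  -> R3 @ bar 4 tick 2 v(2, 3): G4 above E4
  -> R3 @ bar 4 tick 3 v(2, 3): G4 above E4
  -> R1 @ bar 5 tick 0 v(1, 2): C4/G4 P5 -> F4/C5 P5 similar
  -> R2 @ bar 5 tick 0 v(0, 1): E3/C4 m6 -> F3/F4 P8 similar
  -> R2 @ bar 5 tick 0 v(0, 2): E3/G4 m3 -> F3/C5 P5 similar
  -> R3 @ bar 5 tick 0 v(2, 3): C5 above A4
  -> R3 @ bar 5 tick 1 v(2, 3): C5 above A4
  -> R3 @ bar 5 tick 2 v(2, 3): C5 above A4
  -> R3 @ bar 5 tick 3 v(2, 3): C5 above A4
  -> R6 @ bar 5 tick 3 v(0, 3): closes on M3

(0, 0, R3, (2, 3))
(0, 0, R5, (0, 3))
(0, 1, R3, (2, 3))
(0, 2, R3, (2, 3))
(0, 3, R3, (2, 3))
(1, 0, R1, (1, 2))
(1, 0, R2, (1, 3))
(1, 0, R4, (0, 2))
(2, 0, R2, (0, 3))
(2, 0, R2, (1, 2))
(2, 0, R3, (2, 3))
(2, 0, R7, (3,))
(2, 1, R3, (2, 3))
(2, 2, R3, (2, 3))
(2, 3, R3, (2, 3))
(3, 0, R1, (0, 2))
(3, 0, R1, (0, 3))
(3, 0, R1, (2, 3))
(3, 0, R3, (2, 3))
(3, 1, R3, (2, 3))
(3, 2, R3, (2, 3))
(3, 3, R3, (2, 3))
(4, 0, R2, (0, 3))
(4, 0, R3, (2, 3))
(4, 0, R8, (0, 3))
(4, 1, R3, (2, 3))
(4, 2, R3, (2, 3))
(4, 3, R3, (2, 3))
(5, 0, R1, (1, 2))
(5, 0, R2, (0, 1))
(5, 0, R2, (0, 2))
(5, 0, R3, (2, 3))
(5, 1, R3, (2, 3))
(5, 2, R3, (2, 3))
(5, 3, R3, (2, 3))
(5, 3, R6, (0, 3))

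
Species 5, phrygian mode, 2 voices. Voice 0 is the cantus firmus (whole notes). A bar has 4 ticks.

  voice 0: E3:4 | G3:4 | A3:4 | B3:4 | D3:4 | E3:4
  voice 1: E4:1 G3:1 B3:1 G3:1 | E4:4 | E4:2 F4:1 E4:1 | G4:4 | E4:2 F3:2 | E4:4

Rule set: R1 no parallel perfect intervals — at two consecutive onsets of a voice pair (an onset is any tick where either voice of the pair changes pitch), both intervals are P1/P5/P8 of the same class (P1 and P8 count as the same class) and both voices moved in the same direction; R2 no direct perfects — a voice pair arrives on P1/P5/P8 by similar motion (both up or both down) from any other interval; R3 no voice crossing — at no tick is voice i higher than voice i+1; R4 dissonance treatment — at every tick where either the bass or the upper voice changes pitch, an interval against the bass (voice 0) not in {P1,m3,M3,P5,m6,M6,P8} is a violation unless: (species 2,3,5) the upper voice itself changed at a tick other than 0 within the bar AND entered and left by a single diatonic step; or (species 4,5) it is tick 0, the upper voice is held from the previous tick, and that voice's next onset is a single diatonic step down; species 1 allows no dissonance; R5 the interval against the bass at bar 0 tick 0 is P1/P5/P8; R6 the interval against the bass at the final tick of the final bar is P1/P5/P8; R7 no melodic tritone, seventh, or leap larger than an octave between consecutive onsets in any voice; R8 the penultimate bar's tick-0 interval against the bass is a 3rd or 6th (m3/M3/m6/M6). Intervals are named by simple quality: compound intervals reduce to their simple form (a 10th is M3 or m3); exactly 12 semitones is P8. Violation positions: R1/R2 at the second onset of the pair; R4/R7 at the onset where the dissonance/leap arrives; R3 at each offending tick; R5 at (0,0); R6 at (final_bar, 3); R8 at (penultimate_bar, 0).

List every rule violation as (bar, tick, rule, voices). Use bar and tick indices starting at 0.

(4, 0, R4, (0, 1))
(4, 0, R8, (0, 1))
(4, 2, R7, (1,))
(5, 0, R2, (0, 1))
(5, 0, R7, (1,))

bar 0: v0=E3 v1=E4 downbeat P8
bar 1: v0=G3 v1=E4 downbeat M6
bar 2: v0=A3 v1=E4 downbeat P5
bar 3: v0=B3 v1=G4 downbeat m6
bar 4: v0=D3 v1=E4 downbeat M2
bar 5: v0=E3 v1=E4 downbeat P8
  -> R4 @ bar 4 tick 0 v(0, 1): D3/E4 M2 untreated
  -> R8 @ bar 4 tick 0 v(0, 1): penult M2 not 3rd/6th
  -> R7 @ bar 4 tick 2 v(1,): E4->F3 leap 11st
  -> R2 @ bar 5 tick 0 v(0, 1): D3/F3 m3 -> E3/E4 P8 similar
  -> R7 @ bar 5 tick 0 v(1,): F3->E4 leap 11st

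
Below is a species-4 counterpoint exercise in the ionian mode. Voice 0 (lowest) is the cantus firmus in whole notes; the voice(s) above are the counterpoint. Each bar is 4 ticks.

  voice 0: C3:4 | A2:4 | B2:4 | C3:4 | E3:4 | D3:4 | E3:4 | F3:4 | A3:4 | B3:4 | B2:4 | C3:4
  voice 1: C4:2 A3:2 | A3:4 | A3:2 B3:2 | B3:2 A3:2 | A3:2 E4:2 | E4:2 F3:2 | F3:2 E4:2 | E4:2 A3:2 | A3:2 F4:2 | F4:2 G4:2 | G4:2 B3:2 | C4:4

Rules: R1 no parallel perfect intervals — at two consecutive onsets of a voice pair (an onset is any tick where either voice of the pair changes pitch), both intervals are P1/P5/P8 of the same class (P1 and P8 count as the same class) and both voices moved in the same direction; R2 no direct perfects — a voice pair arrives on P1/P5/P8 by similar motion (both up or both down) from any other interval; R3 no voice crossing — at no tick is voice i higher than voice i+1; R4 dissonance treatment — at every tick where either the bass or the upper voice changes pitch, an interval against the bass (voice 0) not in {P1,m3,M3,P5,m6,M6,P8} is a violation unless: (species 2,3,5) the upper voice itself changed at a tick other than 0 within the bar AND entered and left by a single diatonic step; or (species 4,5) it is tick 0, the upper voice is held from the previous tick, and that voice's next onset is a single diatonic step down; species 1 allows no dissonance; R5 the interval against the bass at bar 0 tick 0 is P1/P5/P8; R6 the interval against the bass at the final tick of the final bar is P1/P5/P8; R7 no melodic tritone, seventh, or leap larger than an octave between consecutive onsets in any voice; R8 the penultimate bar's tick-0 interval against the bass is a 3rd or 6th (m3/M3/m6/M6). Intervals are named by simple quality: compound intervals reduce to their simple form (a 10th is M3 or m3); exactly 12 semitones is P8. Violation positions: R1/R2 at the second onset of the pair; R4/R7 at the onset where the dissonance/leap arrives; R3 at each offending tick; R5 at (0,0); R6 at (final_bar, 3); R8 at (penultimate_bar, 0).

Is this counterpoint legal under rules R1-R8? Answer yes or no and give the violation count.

No (9 violations)

bar 0: v0=C3 v1=C4 (P8)
bar 1: v0=A2 v1=A3 (P8)
bar 2: v0=B2 v1=A3 (m7)
bar 3: v0=C3 v1=B3 (M7)
bar 4: v0=E3 v1=A3 (P4)
bar 5: v0=D3 v1=E4 (M2)
bar 6: v0=E3 v1=F3 (m2)
bar 7: v0=F3 v1=E4 (M7)
bar 8: v0=A3 v1=A3 (P1)
bar 9: v0=B3 v1=F4 (TT)
bar 10: v0=B2 v1=G4 (m6)
bar 11: v0=C3 v1=C4 (P8)
  R4 @ bar2.0: B2/A3 m7 untreated
  R4 @ bar4.0: E3/A3 P4 untreated
  R4 @ bar5.0: D3/E4 M2 untreated
  R7 @ bar5.2: E4->F3 leap 11st
  R4 @ bar6.0: E3/F3 m2 untreated
  R7 @ bar6.2: F3->E4 leap 11st
  R4 @ bar7.0: F3/E4 M7 untreated
  R4 @ bar9.0: B3/F4 TT untreated
  R1 @ bar11.0: B2/B3 P8 -> C3/C4 P8 similar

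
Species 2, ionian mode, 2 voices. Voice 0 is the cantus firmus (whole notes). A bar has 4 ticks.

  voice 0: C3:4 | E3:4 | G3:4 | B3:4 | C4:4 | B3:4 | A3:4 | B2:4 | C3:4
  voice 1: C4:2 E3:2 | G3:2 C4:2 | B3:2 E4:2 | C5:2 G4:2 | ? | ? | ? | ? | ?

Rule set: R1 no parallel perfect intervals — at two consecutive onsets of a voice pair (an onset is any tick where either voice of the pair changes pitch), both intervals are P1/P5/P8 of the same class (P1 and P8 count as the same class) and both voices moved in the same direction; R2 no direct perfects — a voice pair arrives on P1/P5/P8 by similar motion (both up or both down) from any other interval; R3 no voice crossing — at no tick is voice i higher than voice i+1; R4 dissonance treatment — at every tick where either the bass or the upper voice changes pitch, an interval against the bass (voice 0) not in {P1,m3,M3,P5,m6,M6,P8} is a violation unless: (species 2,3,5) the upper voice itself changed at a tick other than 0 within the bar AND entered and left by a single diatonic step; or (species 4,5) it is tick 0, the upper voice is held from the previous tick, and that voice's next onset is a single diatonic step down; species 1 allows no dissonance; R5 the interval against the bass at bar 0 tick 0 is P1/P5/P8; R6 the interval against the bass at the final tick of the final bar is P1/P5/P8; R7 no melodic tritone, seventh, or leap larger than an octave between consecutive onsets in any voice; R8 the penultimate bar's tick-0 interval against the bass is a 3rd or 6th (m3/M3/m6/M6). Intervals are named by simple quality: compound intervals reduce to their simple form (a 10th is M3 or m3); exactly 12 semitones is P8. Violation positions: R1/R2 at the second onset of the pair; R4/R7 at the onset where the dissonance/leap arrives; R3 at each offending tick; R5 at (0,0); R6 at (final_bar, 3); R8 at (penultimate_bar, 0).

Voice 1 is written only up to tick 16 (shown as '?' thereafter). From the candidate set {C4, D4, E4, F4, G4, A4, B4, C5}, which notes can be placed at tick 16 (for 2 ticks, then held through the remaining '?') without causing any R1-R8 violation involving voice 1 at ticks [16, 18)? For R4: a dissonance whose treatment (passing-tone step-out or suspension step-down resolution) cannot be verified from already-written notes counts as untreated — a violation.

C4: legal
D4: violates R4
E4: legal
F4: violates R4
G4: legal
A4: legal
B4: violates R4
C5: violates R2

{A4, C4, E4, G4}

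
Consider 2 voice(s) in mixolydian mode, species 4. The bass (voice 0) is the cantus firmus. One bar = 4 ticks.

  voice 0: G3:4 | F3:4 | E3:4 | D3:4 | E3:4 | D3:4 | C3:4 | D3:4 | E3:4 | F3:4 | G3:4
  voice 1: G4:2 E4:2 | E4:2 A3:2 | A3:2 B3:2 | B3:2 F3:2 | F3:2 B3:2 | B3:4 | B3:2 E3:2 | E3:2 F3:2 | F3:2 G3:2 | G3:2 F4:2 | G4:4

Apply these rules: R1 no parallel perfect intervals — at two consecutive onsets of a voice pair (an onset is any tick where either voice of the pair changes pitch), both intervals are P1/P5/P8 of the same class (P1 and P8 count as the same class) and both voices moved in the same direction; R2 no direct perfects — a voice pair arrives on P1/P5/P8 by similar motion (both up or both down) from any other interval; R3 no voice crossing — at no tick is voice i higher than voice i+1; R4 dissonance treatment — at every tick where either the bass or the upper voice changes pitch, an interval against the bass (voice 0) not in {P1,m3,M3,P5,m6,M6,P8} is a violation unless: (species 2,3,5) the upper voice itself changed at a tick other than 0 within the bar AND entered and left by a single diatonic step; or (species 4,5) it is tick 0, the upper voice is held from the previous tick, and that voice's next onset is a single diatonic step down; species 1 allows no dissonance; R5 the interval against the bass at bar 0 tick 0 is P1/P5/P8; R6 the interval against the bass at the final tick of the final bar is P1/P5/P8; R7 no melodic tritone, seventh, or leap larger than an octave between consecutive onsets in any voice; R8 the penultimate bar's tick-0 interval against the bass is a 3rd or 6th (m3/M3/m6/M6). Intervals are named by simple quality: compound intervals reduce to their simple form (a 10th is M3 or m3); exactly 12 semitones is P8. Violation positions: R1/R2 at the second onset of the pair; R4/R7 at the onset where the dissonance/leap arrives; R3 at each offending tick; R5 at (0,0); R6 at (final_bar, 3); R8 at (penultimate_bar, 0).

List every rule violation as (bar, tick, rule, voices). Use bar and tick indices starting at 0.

bar 0: v0=G3 v1=G4 downbeat P8
bar 1: v0=F3 v1=E4 downbeat M7
bar 2: v0=E3 v1=A3 downbeat P4
bar 3: v0=D3 v1=B3 downbeat M6
bar 4: v0=E3 v1=F3 downbeat m2
bar 5: v0=D3 v1=B3 downbeat M6
bar 6: v0=C3 v1=B3 downbeat M7
bar 7: v0=D3 v1=E3 downbeat M2
bar 8: v0=E3 v1=F3 downbeat m2
bar 9: v0=F3 v1=G3 downbeat M2
bar 10: v0=G3 v1=G4 downbeat P8
  -> R4 @ bar 1 tick 0 v(0, 1): F3/E4 M7 untreated
  -> R4 @ bar 2 tick 0 v(0, 1): E3/A3 P4 untreated
  -> R7 @ bar 3 tick 2 v(1,): B3->F3 leap 6st
  -> R4 @ bar 4 tick 0 v(0, 1): E3/F3 m2 untreated
  -> R7 @ bar 4 tick 2 v(1,): F3->B3 leap 6st
  -> R4 @ bar 6 tick 0 v(0, 1): C3/B3 M7 untreated
  -> R4 @ bar 7 tick 0 v(0, 1): D3/E3 M2 untreated
  -> R4 @ bar 8 tick 0 v(0, 1): E3/F3 m2 untreated
  -> R4 @ bar 9 tick 0 v(0, 1): F3/G3 M2 untreated
  -> R8 @ bar 9 tick 0 v(0, 1): penult M2 not 3rd/6th
  -> R7 @ bar 9 tick 2 v(1,): G3->F4 leap 10st
  -> R1 @ bar 10 tick 0 v(0, 1): F3/F4 P8 -> G3/G4 P8 similar

(1, 0, R4, (0, 1))
(2, 0, R4, (0, 1))
(3, 2, R7, (1,))
(4, 0, R4, (0, 1))
(4, 2, R7, (1,))
(6, 0, R4, (0, 1))
(7, 0, R4, (0, 1))
(8, 0, R4, (0, 1))
(9, 0, R4, (0, 1))
(9, 0, R8, (0, 1))
(9, 2, R7, (1,))
(10, 0, R1, (0, 1))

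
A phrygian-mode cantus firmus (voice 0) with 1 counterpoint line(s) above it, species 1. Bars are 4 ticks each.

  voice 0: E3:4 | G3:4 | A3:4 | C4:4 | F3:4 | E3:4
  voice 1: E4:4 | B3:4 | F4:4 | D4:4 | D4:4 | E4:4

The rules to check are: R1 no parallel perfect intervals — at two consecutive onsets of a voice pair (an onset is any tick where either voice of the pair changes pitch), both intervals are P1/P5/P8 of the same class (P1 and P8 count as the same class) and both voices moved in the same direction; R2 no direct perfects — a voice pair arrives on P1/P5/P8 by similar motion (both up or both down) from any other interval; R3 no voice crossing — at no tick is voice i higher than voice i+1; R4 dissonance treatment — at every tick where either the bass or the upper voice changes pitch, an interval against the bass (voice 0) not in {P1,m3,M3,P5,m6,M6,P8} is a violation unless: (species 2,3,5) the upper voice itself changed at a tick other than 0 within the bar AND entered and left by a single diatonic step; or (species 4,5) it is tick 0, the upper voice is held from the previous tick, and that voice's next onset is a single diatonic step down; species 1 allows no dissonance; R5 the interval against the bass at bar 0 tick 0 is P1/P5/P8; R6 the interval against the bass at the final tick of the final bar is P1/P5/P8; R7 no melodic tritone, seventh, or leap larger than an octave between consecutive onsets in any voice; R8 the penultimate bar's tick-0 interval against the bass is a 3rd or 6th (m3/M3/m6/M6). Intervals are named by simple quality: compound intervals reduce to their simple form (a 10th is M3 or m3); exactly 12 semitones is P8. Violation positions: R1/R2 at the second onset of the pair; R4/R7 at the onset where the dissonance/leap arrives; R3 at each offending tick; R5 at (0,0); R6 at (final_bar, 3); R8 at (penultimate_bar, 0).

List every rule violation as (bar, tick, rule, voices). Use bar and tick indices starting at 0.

(2, 0, R7, (1,))
(3, 0, R4, (0, 1))

bar 0: v0=E3 v1=E4 downbeat P8
bar 1: v0=G3 v1=B3 downbeat M3
bar 2: v0=A3 v1=F4 downbeat m6
bar 3: v0=C4 v1=D4 downbeat M2
bar 4: v0=F3 v1=D4 downbeat M6
bar 5: v0=E3 v1=E4 downbeat P8
  -> R7 @ bar 2 tick 0 v(1,): B3->F4 leap 6st
  -> R4 @ bar 3 tick 0 v(0, 1): C4/D4 M2 untreated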